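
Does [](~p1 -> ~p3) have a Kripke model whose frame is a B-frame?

1. [](~p1 -> ~p3), u
2. ~p1 -> ~p3, u
3. ~p3, u
Accessibility: uRu

Satisfiable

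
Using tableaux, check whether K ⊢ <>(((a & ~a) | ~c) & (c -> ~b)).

Tableau for the negation ~<>(((a & ~a) | ~c) & (c -> ~b)):
1. ~<>(((a & ~a) | ~c) & (c -> ~b)), 0
The negation has an open branch (countermodel exists).

Not valid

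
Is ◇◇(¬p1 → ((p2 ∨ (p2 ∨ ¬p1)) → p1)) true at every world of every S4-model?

Tableau for the negation ¬◇◇(¬p1 → ((p2 ∨ (p2 ∨ ¬p1)) → p1)):
1. ¬◇◇(¬p1 → ((p2 ∨ (p2 ∨ ¬p1)) → p1)), u
2. ¬◇(¬p1 → ((p2 ∨ (p2 ∨ ¬p1)) → p1)), u
3. ¬(¬p1 → ((p2 ∨ (p2 ∨ ¬p1)) → p1)), u
4. ¬p1, u
5. ¬((p2 ∨ (p2 ∨ ¬p1)) → p1), u
6. p2 ∨ (p2 ∨ ¬p1), u
7. p2 ∨ ¬p1, u
Accessibility: uRu
The negation has an open branch (countermodel exists).

No, not valid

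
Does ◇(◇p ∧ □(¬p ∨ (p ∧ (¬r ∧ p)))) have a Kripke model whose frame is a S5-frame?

1. ◇(◇p ∧ □(¬p ∨ (p ∧ (¬r ∧ p)))), 0
2. ◇p ∧ □(¬p ∨ (p ∧ (¬r ∧ p))), 1
3. ◇p, 1
4. □(¬p ∨ (p ∧ (¬r ∧ p))), 1
5. ¬p ∨ (p ∧ (¬r ∧ p)), 0
6. ¬p ∨ (p ∧ (¬r ∧ p)), 1
7. p ∧ (¬r ∧ p), 0
8. p, 0
9. ¬r ∧ p, 0
10. ¬r, 0
11. p ∧ (¬r ∧ p), 1
12. p, 1
13. ¬r ∧ p, 1
14. ¬r, 1
15. p, 2
16. ¬p ∨ (p ∧ (¬r ∧ p)), 2
17. p ∧ (¬r ∧ p), 2
18. ¬r ∧ p, 2
19. ¬r, 2
Accessibility: 0R0, 0R1, 0R2, 1R0, 1R1, 1R2, 2R0, 2R1, 2R2

Yes, satisfiable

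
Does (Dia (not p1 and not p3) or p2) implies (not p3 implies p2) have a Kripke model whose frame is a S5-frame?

Satisfiable (open branch found)

1. (Dia (not p1 and not p3) or p2) implies (not p3 implies p2), u
2. not p3 implies p2, u   [implies-rule on 1 (branches; this branch)]
3. p2, u   [implies-rule on 2 (branches; this branch)]
Accessibility: uRu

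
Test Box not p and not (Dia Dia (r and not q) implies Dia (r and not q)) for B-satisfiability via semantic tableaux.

Yes, satisfiable

1. Box not p and not (Dia Dia (r and not q) implies Dia (r and not q)), 0
2. Box not p, 0
3. not (Dia Dia (r and not q) implies Dia (r and not q)), 0
4. Dia Dia (r and not q), 0
5. not Dia (r and not q), 0
6. not p, 0
7. not (r and not q), 0
8. q, 0
9. Dia (r and not q), 1
10. not p, 1
11. not (r and not q), 1
12. q, 1
13. r and not q, 2
14. r, 2
15. not q, 2
Accessibility: 0R0, 0R1, 1R0, 1R1, 1R2, 2R1, 2R2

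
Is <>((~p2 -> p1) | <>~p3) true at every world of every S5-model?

Tableau for the negation ~<>((~p2 -> p1) | <>~p3):
1. ~<>((~p2 -> p1) | <>~p3), u
2. ~((~p2 -> p1) | <>~p3), u   [~<>-rule on 1 via uRu]
3. ~(~p2 -> p1), u   [~|-rule on 2]
4. ~<>~p3, u   [~|-rule on 2]
5. ~p2, u   [~->-rule on 3]
6. ~p1, u   [~->-rule on 3]
7. p3, u   [~<>-rule on 4 via uRu]
Accessibility: uRu
The negation has an open branch (countermodel exists).

No, not valid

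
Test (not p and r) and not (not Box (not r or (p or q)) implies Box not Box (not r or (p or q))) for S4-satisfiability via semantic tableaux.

Yes, satisfiable

1. (not p and r) and not (not Box (not r or (p or q)) implies Box not Box (not r or (p or q))), 0
2. not p and r, 0
3. not (not Box (not r or (p or q)) implies Box not Box (not r or (p or q))), 0
4. not p, 0
5. r, 0
6. not Box (not r or (p or q)), 0
7. not Box not Box (not r or (p or q)), 0
8. not (not r or (p or q)), 1
9. r, 1
10. not (p or q), 1
11. not p, 1
12. not q, 1
13. Box (not r or (p or q)), 2
14. not r or (p or q), 2
15. p or q, 2
16. q, 2
Accessibility: 0R0, 0R1, 0R2, 1R1, 2R2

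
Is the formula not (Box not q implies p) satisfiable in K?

1. not (Box not q implies p), 0
2. Box not q, 0
3. not p, 0

Yes, satisfiable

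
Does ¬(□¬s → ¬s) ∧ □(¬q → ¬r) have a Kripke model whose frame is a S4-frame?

Unsatisfiable (every branch closes)

1. ¬(□¬s → ¬s) ∧ □(¬q → ¬r), u
2. ¬(□¬s → ¬s), u
3. □(¬q → ¬r), u
4. □¬s, u
5. s, u
6. ¬q → ¬r, u
7. ¬s, u
Accessibility: uRu
Branch closes: s and ¬s both at u.
All branches of the tableau close; one closing branch shown above.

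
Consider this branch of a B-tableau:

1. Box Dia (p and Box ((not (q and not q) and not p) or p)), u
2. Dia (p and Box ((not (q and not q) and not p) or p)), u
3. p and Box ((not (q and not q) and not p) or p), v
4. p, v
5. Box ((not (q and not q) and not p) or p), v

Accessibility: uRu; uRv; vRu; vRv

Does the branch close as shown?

There is no literal clash: for every atom and world, at most one sign appears.

Open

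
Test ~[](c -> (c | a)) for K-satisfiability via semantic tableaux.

Unsatisfiable

1. ~[](c -> (c | a)), u
2. ~(c -> (c | a)), v   [~[]-rule on 1: fresh world v, uRv]
3. c, v   [~->-rule on 2]
4. ~(c | a), v   [~->-rule on 2]
5. ~c, v   [~|-rule on 4]
6. ~a, v   [~|-rule on 4]
Accessibility: uRv
Branch closes: c and ~c both at v.
All branches of the tableau close; one closing branch shown above.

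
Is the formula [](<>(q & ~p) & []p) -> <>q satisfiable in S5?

Yes, satisfiable

1. [](<>(q & ~p) & []p) -> <>q, u
2. <>q, u
3. q, v
Accessibility: uRu, uRv, vRu, vRv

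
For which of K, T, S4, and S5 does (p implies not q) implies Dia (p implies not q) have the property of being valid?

T-tableau for the negation not ((p implies not q) implies Dia (p implies not q)):
1. not ((p implies not q) implies Dia (p implies not q)), w0
2. p implies not q, w0   [neg-implies-rule on 1]
3. not Dia (p implies not q), w0   [neg-implies-rule on 1]
4. not (p implies not q), w0   [neg-Dia-rule on 3 via w0Rw0]
5. p, w0   [neg-implies-rule on 4]
6. q, w0   [neg-implies-rule on 4]
7. not q, w0   [implies-rule on 2 (branches; this branch)]
Accessibility: w0Rw0
Branch closes: q and not q both at w0.
Every branch closes (one shown): valid in T, hence also in S4, S5 (every theorem of T is a theorem of S4 and S5).
K-tableau for the negation not ((p implies not q) implies Dia (p implies not q)):
1. not ((p implies not q) implies Dia (p implies not q)), w0
2. p implies not q, w0   [neg-implies-rule on 1]
3. not Dia (p implies not q), w0   [neg-implies-rule on 1]
4. not q, w0   [implies-rule on 2 (branches; this branch)]
Complete open branch: countermodel on a K-frame, so not valid in K.

T, S4, S5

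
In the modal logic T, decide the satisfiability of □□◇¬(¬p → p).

Satisfiable

1. □□◇¬(¬p → p), 0
2. □◇¬(¬p → p), 0
3. ◇¬(¬p → p), 0
4. ¬(¬p → p), 1
5. ¬p, 1
6. □◇¬(¬p → p), 1
7. ◇¬(¬p → p), 1
8. ¬(¬p → p), 2
9. ¬p, 2
10. ◇¬(¬p → p), 2
11. ¬(¬p → p), 3
12. ¬p, 3
Accessibility: 0R0, 0R1, 1R1, 1R2, 2R2, 2R3, 3R3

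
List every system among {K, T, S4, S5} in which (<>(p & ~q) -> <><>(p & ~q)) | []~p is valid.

T-tableau for the negation ~((<>(p & ~q) -> <><>(p & ~q)) | []~p):
1. ~((<>(p & ~q) -> <><>(p & ~q)) | []~p), w0
2. ~(<>(p & ~q) -> <><>(p & ~q)), w0
3. ~[]~p, w0
4. <>(p & ~q), w0
5. ~<><>(p & ~q), w0
6. ~<>(p & ~q), w0
7. ~(p & ~q), w0
8. q, w0
9. p, w1
10. ~<>(p & ~q), w1
11. ~(p & ~q), w1
12. q, w1
13. p & ~q, w2
14. p, w2
15. ~q, w2
16. ~<>(p & ~q), w2
17. ~(p & ~q), w2
18. q, w2
Accessibility: w0Rw0, w0Rw1, w0Rw2, w1Rw1, w2Rw2
Branch closes: q and ~q both at w2.
Every branch closes (one shown): valid in T, hence also in S4, S5 (every theorem of T is a theorem of S4 and S5).
K-tableau for the negation ~((<>(p & ~q) -> <><>(p & ~q)) | []~p):
1. ~((<>(p & ~q) -> <><>(p & ~q)) | []~p), w0
2. ~(<>(p & ~q) -> <><>(p & ~q)), w0
3. ~[]~p, w0
4. <>(p & ~q), w0
5. ~<><>(p & ~q), w0
6. p, w1
7. ~<>(p & ~q), w1
8. p & ~q, w2
9. p, w2
10. ~q, w2
11. ~<>(p & ~q), w2
Accessibility: w0Rw1, w0Rw2
Complete open branch: countermodel on a K-frame, so not valid in K.

T, S4, S5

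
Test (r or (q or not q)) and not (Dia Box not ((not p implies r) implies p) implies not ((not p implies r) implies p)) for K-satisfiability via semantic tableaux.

1. (r or (q or not q)) and not (Dia Box not ((not p implies r) implies p) implies not ((not p implies r) implies p)), u
2. r or (q or not q), u
3. not (Dia Box not ((not p implies r) implies p) implies not ((not p implies r) implies p)), u
4. Dia Box not ((not p implies r) implies p), u
5. (not p implies r) implies p, u
6. q or not q, u
7. p, u
8. not q, u
9. Box not ((not p implies r) implies p), v
Accessibility: uRv

Satisfiable (open branch found)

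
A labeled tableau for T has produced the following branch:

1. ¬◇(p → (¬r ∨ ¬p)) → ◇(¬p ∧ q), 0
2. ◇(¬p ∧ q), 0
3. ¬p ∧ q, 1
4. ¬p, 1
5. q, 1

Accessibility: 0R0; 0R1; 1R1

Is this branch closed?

No world carries both an atom and its negation.

Open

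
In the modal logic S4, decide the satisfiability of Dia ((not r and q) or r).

Satisfiable (open branch found)

1. Dia ((not r and q) or r), u
2. (not r and q) or r, v   [Dia-rule on 1: fresh world v, uRv]
3. r, v   [or-rule on 2 (branches; this branch)]
Accessibility: uRu, uRv, vRv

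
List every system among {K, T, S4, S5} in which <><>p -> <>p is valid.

S4, S5

T-tableau for the negation ~(<><>p -> <>p):
1. ~(<><>p -> <>p), 0
2. <><>p, 0   [~->-rule on 1]
3. ~<>p, 0   [~->-rule on 1]
4. ~p, 0   [~<>-rule on 3 via 0R0]
5. <>p, 1   [<>-rule on 2: fresh world 1, 0R1]
6. ~p, 1   [~<>-rule on 3 via 0R1]
7. p, 2   [<>-rule on 5: fresh world 2, 1R2]
Accessibility: 0R0, 0R1, 1R1, 1R2, 2R2
Complete open branch: countermodel on a T-frame, so not valid in T, nor in K (the same frame is also a K-frame).
S4-tableau for the negation ~(<><>p -> <>p):
1. ~(<><>p -> <>p), 0
2. <><>p, 0   [~->-rule on 1]
3. ~<>p, 0   [~->-rule on 1]
4. ~p, 0   [~<>-rule on 3 via 0R0]
5. <>p, 1   [<>-rule on 2: fresh world 1, 0R1]
6. ~p, 1   [~<>-rule on 3 via 0R1]
7. p, 2   [<>-rule on 5: fresh world 2, 1R2]
8. ~p, 2   [~<>-rule on 3 via 0R2]
Accessibility: 0R0, 0R1, 0R2, 1R1, 1R2, 2R2
Branch closes: p and ~p both at 2.
Every branch closes (one shown): valid in S4, hence also in S5 (every theorem of S4 is a theorem of S5).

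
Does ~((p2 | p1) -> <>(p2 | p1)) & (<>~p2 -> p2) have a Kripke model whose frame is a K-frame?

1. ~((p2 | p1) -> <>(p2 | p1)) & (<>~p2 -> p2), 0
2. ~((p2 | p1) -> <>(p2 | p1)), 0
3. <>~p2 -> p2, 0
4. p2 | p1, 0
5. ~<>(p2 | p1), 0
6. p2, 0
7. p1, 0

Yes, satisfiable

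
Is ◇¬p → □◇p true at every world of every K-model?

Tableau for the negation ¬(◇¬p → □◇p):
1. ¬(◇¬p → □◇p), 0
2. ◇¬p, 0
3. ¬□◇p, 0
4. ¬p, 1
5. ¬◇p, 2
Accessibility: 0R1, 0R2
The negation has an open branch (countermodel exists).

Invalid (countermodel exists)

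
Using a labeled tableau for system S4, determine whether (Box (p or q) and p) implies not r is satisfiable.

Satisfiable

1. (Box (p or q) and p) implies not r, w0
2. not r, w0   [implies-rule on 1 (branches; this branch)]
Accessibility: w0Rw0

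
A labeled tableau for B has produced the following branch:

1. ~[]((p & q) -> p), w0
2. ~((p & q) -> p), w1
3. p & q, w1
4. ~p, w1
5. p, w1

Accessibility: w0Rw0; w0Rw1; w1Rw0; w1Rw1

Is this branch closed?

Closed

Both p and ~p appear at w1.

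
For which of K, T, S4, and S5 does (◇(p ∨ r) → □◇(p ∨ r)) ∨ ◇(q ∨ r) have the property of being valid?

S5

S5-tableau for the negation ¬((◇(p ∨ r) → □◇(p ∨ r)) ∨ ◇(q ∨ r)):
1. ¬((◇(p ∨ r) → □◇(p ∨ r)) ∨ ◇(q ∨ r)), w0
2. ¬(◇(p ∨ r) → □◇(p ∨ r)), w0
3. ¬◇(q ∨ r), w0
4. ◇(p ∨ r), w0
5. ¬□◇(p ∨ r), w0
6. ¬(q ∨ r), w0
7. ¬q, w0
8. ¬r, w0
9. p ∨ r, w1
10. ¬(q ∨ r), w1
11. ¬q, w1
12. ¬r, w1
13. p, w1
14. ¬◇(p ∨ r), w2
15. ¬(q ∨ r), w2
16. ¬q, w2
17. ¬r, w2
18. ¬(p ∨ r), w0
19. ¬p, w0
20. ¬(p ∨ r), w1
21. ¬p, w1
Accessibility: w0Rw0, w0Rw1, w0Rw2, w1Rw0, w1Rw1, w1Rw2, w2Rw0, w2Rw1, w2Rw2
Branch closes: p and ¬p both at w1.
Every branch closes (one shown): valid in S5.
S4-tableau for the negation ¬((◇(p ∨ r) → □◇(p ∨ r)) ∨ ◇(q ∨ r)):
1. ¬((◇(p ∨ r) → □◇(p ∨ r)) ∨ ◇(q ∨ r)), w0
2. ¬(◇(p ∨ r) → □◇(p ∨ r)), w0
3. ¬◇(q ∨ r), w0
4. ◇(p ∨ r), w0
5. ¬□◇(p ∨ r), w0
6. ¬(q ∨ r), w0
7. ¬q, w0
8. ¬r, w0
9. p ∨ r, w1
10. ¬(q ∨ r), w1
11. ¬q, w1
12. ¬r, w1
13. p, w1
14. ¬◇(p ∨ r), w2
15. ¬(q ∨ r), w2
16. ¬q, w2
17. ¬r, w2
18. ¬(p ∨ r), w2
19. ¬p, w2
Accessibility: w0Rw0, w0Rw1, w0Rw2, w1Rw1, w2Rw2
Complete open branch: countermodel on an S4-frame, so not valid in S4, nor in K, T (the same frame is also a K-frame and a T-frame).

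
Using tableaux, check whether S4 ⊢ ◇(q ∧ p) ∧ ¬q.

Invalid (countermodel exists)

Tableau for the negation ¬(◇(q ∧ p) ∧ ¬q):
1. ¬(◇(q ∧ p) ∧ ¬q), u
2. q, u
Accessibility: uRu
The negation has an open branch (countermodel exists).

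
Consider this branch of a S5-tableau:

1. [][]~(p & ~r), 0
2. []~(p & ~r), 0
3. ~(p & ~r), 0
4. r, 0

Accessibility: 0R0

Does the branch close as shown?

No world carries both an atom and its negation.

Open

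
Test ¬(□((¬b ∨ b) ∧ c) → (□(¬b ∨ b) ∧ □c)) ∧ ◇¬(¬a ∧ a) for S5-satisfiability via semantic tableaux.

1. ¬(□((¬b ∨ b) ∧ c) → (□(¬b ∨ b) ∧ □c)) ∧ ◇¬(¬a ∧ a), u
2. ¬(□((¬b ∨ b) ∧ c) → (□(¬b ∨ b) ∧ □c)), u
3. ◇¬(¬a ∧ a), u
4. □((¬b ∨ b) ∧ c), u
5. ¬(□(¬b ∨ b) ∧ □c), u
6. (¬b ∨ b) ∧ c, u
7. ¬b ∨ b, u
8. c, u
9. ¬□c, u
10. b, u
11. ¬(¬a ∧ a), v
12. (¬b ∨ b) ∧ c, v
13. ¬b ∨ b, v
14. c, v
15. ¬a, v
16. b, v
17. ¬c, w
18. (¬b ∨ b) ∧ c, w
19. ¬b ∨ b, w
20. c, w
Accessibility: uRu, uRv, uRw, vRu, vRv, vRw, wRu, wRv, wRw
Branch closes: c and ¬c both at w.
Every branch closes; the branch above is one of them.

No, unsatisfiable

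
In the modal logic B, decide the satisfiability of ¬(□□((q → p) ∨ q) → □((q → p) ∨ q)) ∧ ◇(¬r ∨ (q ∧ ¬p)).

1. ¬(□□((q → p) ∨ q) → □((q → p) ∨ q)) ∧ ◇(¬r ∨ (q ∧ ¬p)), w0
2. ¬(□□((q → p) ∨ q) → □((q → p) ∨ q)), w0   [∧-rule on 1]
3. ◇(¬r ∨ (q ∧ ¬p)), w0   [∧-rule on 1]
4. □□((q → p) ∨ q), w0   [¬→-rule on 2]
5. ¬□((q → p) ∨ q), w0   [¬→-rule on 2]
6. □((q → p) ∨ q), w0   [□-rule on 4 via w0Rw0]
7. (q → p) ∨ q, w0   [□-rule on 6 via w0Rw0]
8. q → p, w0   [∨-rule on 7 (branches; this branch)]
9. p, w0   [→-rule on 8 (branches; this branch)]
10. ¬r ∨ (q ∧ ¬p), w1   [◇-rule on 3: fresh world w1, w0Rw1]
11. □((q → p) ∨ q), w1   [□-rule on 4 via w0Rw1]
12. (q → p) ∨ q, w1   [□-rule on 6 via w0Rw1]
13. q ∧ ¬p, w1   [∨-rule on 10 (branches; this branch)]
14. q, w1   [∧-rule on 13]
15. ¬p, w1   [∧-rule on 13]
16. ¬((q → p) ∨ q), w2   [¬□-rule on 5: fresh world w2, w0Rw2]
17. ¬(q → p), w2   [¬∨-rule on 16]
18. ¬q, w2   [¬∨-rule on 16]
19. q, w2   [¬→-rule on 17]
20. ¬p, w2   [¬→-rule on 17]
Accessibility: w0Rw0, w0Rw1, w0Rw2, w1Rw0, w1Rw1, w2Rw0, w2Rw2
Branch closes: q and ¬q both at w2.
All branches of the tableau close; one closing branch shown above.

Unsatisfiable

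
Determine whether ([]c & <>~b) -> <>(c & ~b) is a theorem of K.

Tableau for the negation ~(([]c & <>~b) -> <>(c & ~b)):
1. ~(([]c & <>~b) -> <>(c & ~b)), u
2. []c & <>~b, u   [~->-rule on 1]
3. ~<>(c & ~b), u   [~->-rule on 1]
4. []c, u   [&-rule on 2]
5. <>~b, u   [&-rule on 2]
6. ~b, v   [<>-rule on 5: fresh world v, uRv]
7. ~(c & ~b), v   [~<>-rule on 3 via uRv]
8. c, v   [[]-rule on 4 via uRv]
9. b, v   [~&-rule on 7 (branches; this branch)]
Accessibility: uRv
Branch closes: b and ~b both at v.
Every branch of the negation's tableau closes; the branch above is one of them.

Valid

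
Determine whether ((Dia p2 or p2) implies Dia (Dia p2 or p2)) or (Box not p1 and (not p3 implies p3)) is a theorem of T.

Valid in T

Tableau for the negation not (((Dia p2 or p2) implies Dia (Dia p2 or p2)) or (Box not p1 and (not p3 implies p3))):
1. not (((Dia p2 or p2) implies Dia (Dia p2 or p2)) or (Box not p1 and (not p3 implies p3))), w0
2. not ((Dia p2 or p2) implies Dia (Dia p2 or p2)), w0
3. not (Box not p1 and (not p3 implies p3)), w0
4. Dia p2 or p2, w0
5. not Dia (Dia p2 or p2), w0
6. not (Dia p2 or p2), w0
7. not Dia p2, w0
8. not p2, w0
9. not Box not p1, w0
10. Dia p2, w0
11. p1, w1
12. not (Dia p2 or p2), w1
13. not Dia p2, w1
14. not p2, w1
15. p2, w2
16. not (Dia p2 or p2), w2
17. not Dia p2, w2
18. not p2, w2
Accessibility: w0Rw0, w0Rw1, w0Rw2, w1Rw1, w2Rw2
Branch closes: p2 and not p2 both at w2.
All branches of the negation close; one closing branch shown above.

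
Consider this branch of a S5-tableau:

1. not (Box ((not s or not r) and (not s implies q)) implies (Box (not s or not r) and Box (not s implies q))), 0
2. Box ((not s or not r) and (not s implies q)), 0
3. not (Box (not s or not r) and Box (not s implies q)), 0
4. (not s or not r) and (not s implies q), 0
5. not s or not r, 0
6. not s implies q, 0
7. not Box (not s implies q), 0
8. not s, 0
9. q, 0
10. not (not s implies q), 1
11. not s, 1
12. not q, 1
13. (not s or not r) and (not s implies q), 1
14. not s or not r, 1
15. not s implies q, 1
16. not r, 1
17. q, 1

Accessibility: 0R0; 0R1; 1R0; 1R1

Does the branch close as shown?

Both q and not q appear at 1.

Closed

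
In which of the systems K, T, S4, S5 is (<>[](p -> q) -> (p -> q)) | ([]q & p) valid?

S5

S4-tableau for the negation ~((<>[](p -> q) -> (p -> q)) | ([]q & p)):
1. ~((<>[](p -> q) -> (p -> q)) | ([]q & p)), 0
2. ~(<>[](p -> q) -> (p -> q)), 0
3. ~([]q & p), 0
4. <>[](p -> q), 0
5. ~(p -> q), 0
6. p, 0
7. ~q, 0
8. ~[]q, 0
9. [](p -> q), 1
10. p -> q, 1
11. q, 1
12. ~q, 2
Accessibility: 0R0, 0R1, 0R2, 1R1, 2R2
Complete open branch: countermodel on an S4-frame, so not valid in S4, nor in K, T (the same frame is also a K-frame and a T-frame).
S5-tableau for the negation ~((<>[](p -> q) -> (p -> q)) | ([]q & p)):
1. ~((<>[](p -> q) -> (p -> q)) | ([]q & p)), 0
2. ~(<>[](p -> q) -> (p -> q)), 0
3. ~([]q & p), 0
4. <>[](p -> q), 0
5. ~(p -> q), 0
6. p, 0
7. ~q, 0
8. ~[]q, 0
9. [](p -> q), 1
10. p -> q, 0
11. p -> q, 1
12. q, 0
Accessibility: 0R0, 0R1, 1R0, 1R1
Branch closes: q and ~q both at 0.
Every branch closes (one shown): valid in S5.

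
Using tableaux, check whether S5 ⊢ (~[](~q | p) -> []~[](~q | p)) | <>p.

Tableau for the negation ~((~[](~q | p) -> []~[](~q | p)) | <>p):
1. ~((~[](~q | p) -> []~[](~q | p)) | <>p), w0
2. ~(~[](~q | p) -> []~[](~q | p)), w0   [~|-rule on 1]
3. ~<>p, w0   [~|-rule on 1]
4. ~[](~q | p), w0   [~->-rule on 2]
5. ~[]~[](~q | p), w0   [~->-rule on 2]
6. ~p, w0   [~<>-rule on 3 via w0Rw0]
7. ~(~q | p), w1   [~[]-rule on 4: fresh world w1, w0Rw1]
8. q, w1   [~|-rule on 7]
9. ~p, w1   [~|-rule on 7]
10. [](~q | p), w2   [~[]-rule on 5: fresh world w2, w0Rw2]
11. ~p, w2   [~<>-rule on 3 via w0Rw2]
12. ~q | p, w0   [[]-rule on 10 via w2Rw0]
13. ~q | p, w1   [[]-rule on 10 via w2Rw1]
14. ~q | p, w2   [[]-rule on 10 via w2Rw2]
15. ~q, w0   [|-rule on 12 (branches; this branch)]
16. p, w1   [|-rule on 13 (branches; this branch)]
Accessibility: w0Rw0, w0Rw1, w0Rw2, w1Rw0, w1Rw1, w1Rw2, w2Rw0, w2Rw1, w2Rw2
Branch closes: p and ~p both at w1.
Every branch of the negation's tableau closes; the branch above is one of them.

Valid in S5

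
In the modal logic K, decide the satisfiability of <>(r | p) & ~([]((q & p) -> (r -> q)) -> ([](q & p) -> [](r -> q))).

1. <>(r | p) & ~([]((q & p) -> (r -> q)) -> ([](q & p) -> [](r -> q))), w0
2. <>(r | p), w0
3. ~([]((q & p) -> (r -> q)) -> ([](q & p) -> [](r -> q))), w0
4. []((q & p) -> (r -> q)), w0
5. ~([](q & p) -> [](r -> q)), w0
6. [](q & p), w0
7. ~[](r -> q), w0
8. r | p, w1
9. (q & p) -> (r -> q), w1
10. q & p, w1
11. q, w1
12. p, w1
13. r -> q, w1
14. ~(r -> q), w2
15. r, w2
16. ~q, w2
17. (q & p) -> (r -> q), w2
18. q & p, w2
19. q, w2
20. p, w2
Accessibility: w0Rw1, w0Rw2
Branch closes: q and ~q both at w2.
Every branch closes; the branch above is one of them.

Unsatisfiable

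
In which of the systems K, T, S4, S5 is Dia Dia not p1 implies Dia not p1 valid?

T-tableau for the negation not (Dia Dia not p1 implies Dia not p1):
1. not (Dia Dia not p1 implies Dia not p1), w0
2. Dia Dia not p1, w0
3. not Dia not p1, w0
4. p1, w0
5. Dia not p1, w1
6. p1, w1
7. not p1, w2
Accessibility: w0Rw0, w0Rw1, w1Rw1, w1Rw2, w2Rw2
Complete open branch: countermodel on a T-frame, so not valid in T, nor in K (the same frame is also a K-frame).
S4-tableau for the negation not (Dia Dia not p1 implies Dia not p1):
1. not (Dia Dia not p1 implies Dia not p1), w0
2. Dia Dia not p1, w0
3. not Dia not p1, w0
4. p1, w0
5. Dia not p1, w1
6. p1, w1
7. not p1, w2
8. p1, w2
Accessibility: w0Rw0, w0Rw1, w0Rw2, w1Rw1, w1Rw2, w2Rw2
Branch closes: p1 and not p1 both at w2.
Every branch closes (one shown): valid in S4, hence also in S5 (every theorem of S4 is a theorem of S5).

S4, S5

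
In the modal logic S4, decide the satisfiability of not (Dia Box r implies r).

Satisfiable

1. not (Dia Box r implies r), u
2. Dia Box r, u   [neg-implies-rule on 1]
3. not r, u   [neg-implies-rule on 1]
4. Box r, v   [Dia-rule on 2: fresh world v, uRv]
5. r, v   [Box-rule on 4 via vRv]
Accessibility: uRu, uRv, vRv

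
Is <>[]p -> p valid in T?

No, not valid

Tableau for the negation ~(<>[]p -> p):
1. ~(<>[]p -> p), w0
2. <>[]p, w0   [~->-rule on 1]
3. ~p, w0   [~->-rule on 1]
4. []p, w1   [<>-rule on 2: fresh world w1, w0Rw1]
5. p, w1   [[]-rule on 4 via w1Rw1]
Accessibility: w0Rw0, w0Rw1, w1Rw1
The negation has an open branch (countermodel exists).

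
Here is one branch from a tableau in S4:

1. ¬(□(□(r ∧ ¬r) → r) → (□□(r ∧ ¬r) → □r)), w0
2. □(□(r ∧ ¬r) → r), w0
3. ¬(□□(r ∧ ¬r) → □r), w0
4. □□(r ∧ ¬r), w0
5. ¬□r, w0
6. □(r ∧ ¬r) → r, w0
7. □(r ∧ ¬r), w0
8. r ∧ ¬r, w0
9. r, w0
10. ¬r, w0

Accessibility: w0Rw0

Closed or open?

Both r and ¬r appear at w0.

Closed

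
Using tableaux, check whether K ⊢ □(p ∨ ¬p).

Tableau for the negation ¬□(p ∨ ¬p):
1. ¬□(p ∨ ¬p), 0
2. ¬(p ∨ ¬p), 1
3. ¬p, 1
4. p, 1
Accessibility: 0R1
Branch closes: p and ¬p both at 1.
All branches of the negation close; one closing branch shown above.

Valid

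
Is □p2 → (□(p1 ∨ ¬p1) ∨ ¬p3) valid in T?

Tableau for the negation ¬(□p2 → (□(p1 ∨ ¬p1) ∨ ¬p3)):
1. ¬(□p2 → (□(p1 ∨ ¬p1) ∨ ¬p3)), 0
2. □p2, 0
3. ¬(□(p1 ∨ ¬p1) ∨ ¬p3), 0
4. ¬□(p1 ∨ ¬p1), 0
5. p3, 0
6. p2, 0
7. ¬(p1 ∨ ¬p1), 1
8. ¬p1, 1
9. p1, 1
Accessibility: 0R0, 0R1, 1R1
Branch closes: p1 and ¬p1 both at 1.
Every branch of the negation's tableau closes; the branch above is one of them.

Valid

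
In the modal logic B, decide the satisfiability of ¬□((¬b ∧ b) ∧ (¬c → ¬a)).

Yes, satisfiable

1. ¬□((¬b ∧ b) ∧ (¬c → ¬a)), u
2. ¬((¬b ∧ b) ∧ (¬c → ¬a)), v
3. ¬(¬c → ¬a), v
4. ¬c, v
5. a, v
Accessibility: uRu, uRv, vRu, vRv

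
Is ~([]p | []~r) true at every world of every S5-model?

Not valid

Tableau for the negation []p | []~r:
1. []p | []~r, w0
2. []~r, w0
3. ~r, w0
Accessibility: w0Rw0
The negation has an open branch (countermodel exists).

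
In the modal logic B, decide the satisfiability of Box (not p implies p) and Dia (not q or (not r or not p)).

Satisfiable (open branch found)

1. Box (not p implies p) and Dia (not q or (not r or not p)), u
2. Box (not p implies p), u
3. Dia (not q or (not r or not p)), u
4. not p implies p, u
5. p, u
6. not q or (not r or not p), v
7. not p implies p, v
8. not r or not p, v
9. p, v
10. not r, v
Accessibility: uRu, uRv, vRu, vRv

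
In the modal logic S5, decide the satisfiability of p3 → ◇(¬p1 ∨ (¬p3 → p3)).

Satisfiable (open branch found)

1. p3 → ◇(¬p1 ∨ (¬p3 → p3)), u
2. ◇(¬p1 ∨ (¬p3 → p3)), u
3. ¬p1 ∨ (¬p3 → p3), v
4. ¬p3 → p3, v
5. p3, v
Accessibility: uRu, uRv, vRu, vRv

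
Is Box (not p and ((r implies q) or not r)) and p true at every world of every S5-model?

Not valid

Tableau for the negation not (Box (not p and ((r implies q) or not r)) and p):
1. not (Box (not p and ((r implies q) or not r)) and p), u
2. not p, u
Accessibility: uRu
The negation has an open branch (countermodel exists).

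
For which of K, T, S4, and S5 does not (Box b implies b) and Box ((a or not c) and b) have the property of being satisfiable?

K-tableau for the formula:
1. not (Box b implies b) and Box ((a or not c) and b), 0
2. not (Box b implies b), 0   [and-rule on 1]
3. Box ((a or not c) and b), 0   [and-rule on 1]
4. Box b, 0   [neg-implies-rule on 2]
5. not b, 0   [neg-implies-rule on 2]
Complete open branch: satisfiable in K.
T-tableau for the formula:
1. not (Box b implies b) and Box ((a or not c) and b), 0
2. not (Box b implies b), 0   [and-rule on 1]
3. Box ((a or not c) and b), 0   [and-rule on 1]
4. Box b, 0   [neg-implies-rule on 2]
5. not b, 0   [neg-implies-rule on 2]
6. (a or not c) and b, 0   [Box-rule on 3 via 0R0]
7. a or not c, 0   [and-rule on 6]
8. b, 0   [and-rule on 6]
Accessibility: 0R0
Branch closes: b and not b both at 0.
Every branch closes (one shown): unsatisfiable in T, hence also in S4, S5 (every S4/S5-frame is a T-frame).

K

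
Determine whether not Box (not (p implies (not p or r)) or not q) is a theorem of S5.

Tableau for the negation Box (not (p implies (not p or r)) or not q):
1. Box (not (p implies (not p or r)) or not q), u
2. not (p implies (not p or r)) or not q, u
3. not q, u
Accessibility: uRu
The negation has an open branch (countermodel exists).

Invalid (countermodel exists)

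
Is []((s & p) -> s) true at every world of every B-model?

Yes, valid

Tableau for the negation ~[]((s & p) -> s):
1. ~[]((s & p) -> s), w0
2. ~((s & p) -> s), w1
3. s & p, w1
4. ~s, w1
5. s, w1
6. p, w1
Accessibility: w0Rw0, w0Rw1, w1Rw0, w1Rw1
Branch closes: s and ~s both at w1.
All branches of the negation close; one closing branch shown above.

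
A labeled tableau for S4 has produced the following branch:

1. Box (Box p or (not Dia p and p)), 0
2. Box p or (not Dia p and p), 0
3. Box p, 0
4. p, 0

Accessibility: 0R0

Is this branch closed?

No atom appears with both signs at the same world.

Open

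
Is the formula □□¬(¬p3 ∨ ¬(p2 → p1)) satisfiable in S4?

1. □□¬(¬p3 ∨ ¬(p2 → p1)), w0
2. □¬(¬p3 ∨ ¬(p2 → p1)), w0
3. ¬(¬p3 ∨ ¬(p2 → p1)), w0
4. p3, w0
5. p2 → p1, w0
6. p1, w0
Accessibility: w0Rw0

Satisfiable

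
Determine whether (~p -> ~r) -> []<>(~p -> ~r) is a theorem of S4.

No, not valid

Tableau for the negation ~((~p -> ~r) -> []<>(~p -> ~r)):
1. ~((~p -> ~r) -> []<>(~p -> ~r)), w0
2. ~p -> ~r, w0   [~->-rule on 1]
3. ~[]<>(~p -> ~r), w0   [~->-rule on 1]
4. ~r, w0   [->-rule on 2 (branches; this branch)]
5. ~<>(~p -> ~r), w1   [~[]-rule on 3: fresh world w1, w0Rw1]
6. ~(~p -> ~r), w1   [~<>-rule on 5 via w1Rw1]
7. ~p, w1   [~->-rule on 6]
8. r, w1   [~->-rule on 6]
Accessibility: w0Rw0, w0Rw1, w1Rw1
The negation has an open branch (countermodel exists).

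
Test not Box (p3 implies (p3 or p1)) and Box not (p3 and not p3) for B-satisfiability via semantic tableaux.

Unsatisfiable (every branch closes)

1. not Box (p3 implies (p3 or p1)) and Box not (p3 and not p3), w0
2. not Box (p3 implies (p3 or p1)), w0
3. Box not (p3 and not p3), w0
4. not (p3 and not p3), w0
5. p3, w0
6. not (p3 implies (p3 or p1)), w1
7. p3, w1
8. not (p3 or p1), w1
9. not p3, w1
10. not p1, w1
Accessibility: w0Rw0, w0Rw1, w1Rw0, w1Rw1
Branch closes: p3 and not p3 both at w1.
Every branch closes; the branch above is one of them.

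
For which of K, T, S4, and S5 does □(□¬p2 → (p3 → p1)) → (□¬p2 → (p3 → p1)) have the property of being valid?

T-tableau for the negation ¬(□(□¬p2 → (p3 → p1)) → (□¬p2 → (p3 → p1))):
1. ¬(□(□¬p2 → (p3 → p1)) → (□¬p2 → (p3 → p1))), w0
2. □(□¬p2 → (p3 → p1)), w0   [¬→-rule on 1]
3. ¬(□¬p2 → (p3 → p1)), w0   [¬→-rule on 1]
4. □¬p2, w0   [¬→-rule on 3]
5. ¬(p3 → p1), w0   [¬→-rule on 3]
6. p3, w0   [¬→-rule on 5]
7. ¬p1, w0   [¬→-rule on 5]
8. □¬p2 → (p3 → p1), w0   [□-rule on 2 via w0Rw0]
9. ¬p2, w0   [□-rule on 4 via w0Rw0]
10. ¬□¬p2, w0   [→-rule on 8 (branches; this branch)]
11. p2, w1   [¬□-rule on 10: fresh world w1, w0Rw1]
12. □¬p2 → (p3 → p1), w1   [□-rule on 2 via w0Rw1]
13. ¬p2, w1   [□-rule on 4 via w0Rw1]
Accessibility: w0Rw0, w0Rw1, w1Rw1
Branch closes: p2 and ¬p2 both at w1.
Every branch closes (one shown): valid in T, hence also in S4, S5 (every theorem of T is a theorem of S4 and S5).
K-tableau for the negation ¬(□(□¬p2 → (p3 → p1)) → (□¬p2 → (p3 → p1))):
1. ¬(□(□¬p2 → (p3 → p1)) → (□¬p2 → (p3 → p1))), w0
2. □(□¬p2 → (p3 → p1)), w0   [¬→-rule on 1]
3. ¬(□¬p2 → (p3 → p1)), w0   [¬→-rule on 1]
4. □¬p2, w0   [¬→-rule on 3]
5. ¬(p3 → p1), w0   [¬→-rule on 3]
6. p3, w0   [¬→-rule on 5]
7. ¬p1, w0   [¬→-rule on 5]
Complete open branch: countermodel on a K-frame, so not valid in K.

T, S4, S5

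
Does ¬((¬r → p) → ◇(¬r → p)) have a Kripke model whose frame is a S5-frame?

1. ¬((¬r → p) → ◇(¬r → p)), w0
2. ¬r → p, w0
3. ¬◇(¬r → p), w0
4. ¬(¬r → p), w0
5. ¬r, w0
6. ¬p, w0
7. p, w0
Accessibility: w0Rw0
Branch closes: p and ¬p both at w0.
All branches of the tableau close; one closing branch shown above.

No, unsatisfiable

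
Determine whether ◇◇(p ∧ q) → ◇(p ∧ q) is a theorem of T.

Tableau for the negation ¬(◇◇(p ∧ q) → ◇(p ∧ q)):
1. ¬(◇◇(p ∧ q) → ◇(p ∧ q)), w0
2. ◇◇(p ∧ q), w0   [¬→-rule on 1]
3. ¬◇(p ∧ q), w0   [¬→-rule on 1]
4. ¬(p ∧ q), w0   [¬◇-rule on 3 via w0Rw0]
5. ¬q, w0   [¬∧-rule on 4 (branches; this branch)]
6. ◇(p ∧ q), w1   [◇-rule on 2: fresh world w1, w0Rw1]
7. ¬(p ∧ q), w1   [¬◇-rule on 3 via w0Rw1]
8. ¬q, w1   [¬∧-rule on 7 (branches; this branch)]
9. p ∧ q, w2   [◇-rule on 6: fresh world w2, w1Rw2]
10. p, w2   [∧-rule on 9]
11. q, w2   [∧-rule on 9]
Accessibility: w0Rw0, w0Rw1, w1Rw1, w1Rw2, w2Rw2
The negation has an open branch (countermodel exists).

No, not valid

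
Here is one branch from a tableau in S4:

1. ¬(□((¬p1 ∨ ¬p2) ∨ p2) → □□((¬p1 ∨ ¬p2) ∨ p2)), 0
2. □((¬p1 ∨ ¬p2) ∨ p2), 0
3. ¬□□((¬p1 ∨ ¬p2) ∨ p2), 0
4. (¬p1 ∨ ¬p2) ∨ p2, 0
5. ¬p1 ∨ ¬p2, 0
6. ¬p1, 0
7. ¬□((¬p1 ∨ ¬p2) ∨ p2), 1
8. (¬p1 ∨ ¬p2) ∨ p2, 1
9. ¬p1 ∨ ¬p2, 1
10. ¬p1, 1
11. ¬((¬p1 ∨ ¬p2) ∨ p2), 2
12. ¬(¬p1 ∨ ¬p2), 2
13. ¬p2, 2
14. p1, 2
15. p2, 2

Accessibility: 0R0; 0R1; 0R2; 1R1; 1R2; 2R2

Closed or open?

Both p2 and ¬p2 appear at 2.

Closed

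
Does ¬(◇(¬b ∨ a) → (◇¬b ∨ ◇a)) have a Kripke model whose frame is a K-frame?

1. ¬(◇(¬b ∨ a) → (◇¬b ∨ ◇a)), u
2. ◇(¬b ∨ a), u
3. ¬(◇¬b ∨ ◇a), u
4. ¬◇¬b, u
5. ¬◇a, u
6. ¬b ∨ a, v
7. b, v
8. ¬a, v
9. a, v
Accessibility: uRv
Branch closes: a and ¬a both at v.
Every branch closes; the branch above is one of them.

Unsatisfiable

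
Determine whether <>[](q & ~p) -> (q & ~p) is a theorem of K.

No, not valid

Tableau for the negation ~(<>[](q & ~p) -> (q & ~p)):
1. ~(<>[](q & ~p) -> (q & ~p)), w0
2. <>[](q & ~p), w0
3. ~(q & ~p), w0
4. p, w0
5. [](q & ~p), w1
Accessibility: w0Rw1
The negation has an open branch (countermodel exists).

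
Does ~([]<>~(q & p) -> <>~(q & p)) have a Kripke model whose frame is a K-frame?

1. ~([]<>~(q & p) -> <>~(q & p)), u
2. []<>~(q & p), u
3. ~<>~(q & p), u

Satisfiable (open branch found)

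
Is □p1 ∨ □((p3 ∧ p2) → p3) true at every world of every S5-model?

Tableau for the negation ¬(□p1 ∨ □((p3 ∧ p2) → p3)):
1. ¬(□p1 ∨ □((p3 ∧ p2) → p3)), 0
2. ¬□p1, 0   [¬∨-rule on 1]
3. ¬□((p3 ∧ p2) → p3), 0   [¬∨-rule on 1]
4. ¬p1, 1   [¬□-rule on 2: fresh world 1, 0R1]
5. ¬((p3 ∧ p2) → p3), 2   [¬□-rule on 3: fresh world 2, 0R2]
6. p3 ∧ p2, 2   [¬→-rule on 5]
7. ¬p3, 2   [¬→-rule on 5]
8. p3, 2   [∧-rule on 6]
9. p2, 2   [∧-rule on 6]
Accessibility: 0R0, 0R1, 0R2, 1R0, 1R1, 1R2, 2R0, 2R1, 2R2
Branch closes: p3 and ¬p3 both at 2.
All branches of the negation close; one closing branch shown above.

Valid in S5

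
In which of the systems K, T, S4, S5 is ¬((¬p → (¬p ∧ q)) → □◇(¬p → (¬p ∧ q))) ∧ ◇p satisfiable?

S5-tableau for the formula:
1. ¬((¬p → (¬p ∧ q)) → □◇(¬p → (¬p ∧ q))) ∧ ◇p, w0
2. ¬((¬p → (¬p ∧ q)) → □◇(¬p → (¬p ∧ q))), w0
3. ◇p, w0
4. ¬p → (¬p ∧ q), w0
5. ¬□◇(¬p → (¬p ∧ q)), w0
6. ¬p ∧ q, w0
7. ¬p, w0
8. q, w0
9. p, w1
10. ¬◇(¬p → (¬p ∧ q)), w2
11. ¬(¬p → (¬p ∧ q)), w0
12. ¬(¬p ∧ q), w0
13. ¬(¬p → (¬p ∧ q)), w1
14. ¬p, w1
15. ¬(¬p ∧ q), w1
Accessibility: w0Rw0, w0Rw1, w0Rw2, w1Rw0, w1Rw1, w1Rw2, w2Rw0, w2Rw1, w2Rw2
Branch closes: p and ¬p both at w1.
Every branch closes (one shown): unsatisfiable in S5.
S4-tableau for the formula:
1. ¬((¬p → (¬p ∧ q)) → □◇(¬p → (¬p ∧ q))) ∧ ◇p, w0
2. ¬((¬p → (¬p ∧ q)) → □◇(¬p → (¬p ∧ q))), w0
3. ◇p, w0
4. ¬p → (¬p ∧ q), w0
5. ¬□◇(¬p → (¬p ∧ q)), w0
6. ¬p ∧ q, w0
7. ¬p, w0
8. q, w0
9. p, w1
10. ¬◇(¬p → (¬p ∧ q)), w2
11. ¬(¬p → (¬p ∧ q)), w2
12. ¬p, w2
13. ¬(¬p ∧ q), w2
14. ¬q, w2
Accessibility: w0Rw0, w0Rw1, w0Rw2, w1Rw1, w2Rw2
Complete open branch: satisfiable in S4, hence also in K, T (this S4-model is also a K-model and a T-model).

K, T, S4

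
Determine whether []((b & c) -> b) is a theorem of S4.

Valid in S4

Tableau for the negation ~[]((b & c) -> b):
1. ~[]((b & c) -> b), u
2. ~((b & c) -> b), v
3. b & c, v
4. ~b, v
5. b, v
6. c, v
Accessibility: uRu, uRv, vRv
Branch closes: b and ~b both at v.
All branches of the negation close; one closing branch shown above.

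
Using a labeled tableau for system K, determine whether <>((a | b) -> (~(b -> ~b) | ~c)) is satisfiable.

Yes, satisfiable

1. <>((a | b) -> (~(b -> ~b) | ~c)), 0
2. (a | b) -> (~(b -> ~b) | ~c), 1
3. ~(b -> ~b) | ~c, 1
4. ~c, 1
Accessibility: 0R1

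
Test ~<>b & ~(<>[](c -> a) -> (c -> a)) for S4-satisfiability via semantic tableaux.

Yes, satisfiable

1. ~<>b & ~(<>[](c -> a) -> (c -> a)), 0
2. ~<>b, 0
3. ~(<>[](c -> a) -> (c -> a)), 0
4. <>[](c -> a), 0
5. ~(c -> a), 0
6. c, 0
7. ~a, 0
8. ~b, 0
9. [](c -> a), 1
10. ~b, 1
11. c -> a, 1
12. a, 1
Accessibility: 0R0, 0R1, 1R1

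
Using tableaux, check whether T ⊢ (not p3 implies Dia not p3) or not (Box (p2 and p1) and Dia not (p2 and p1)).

Tableau for the negation not ((not p3 implies Dia not p3) or not (Box (p2 and p1) and Dia not (p2 and p1))):
1. not ((not p3 implies Dia not p3) or not (Box (p2 and p1) and Dia not (p2 and p1))), w0
2. not (not p3 implies Dia not p3), w0
3. Box (p2 and p1) and Dia not (p2 and p1), w0
4. not p3, w0
5. not Dia not p3, w0
6. Box (p2 and p1), w0
7. Dia not (p2 and p1), w0
8. p3, w0
Accessibility: w0Rw0
Branch closes: p3 and not p3 both at w0.
All branches of the negation close; one closing branch shown above.

Valid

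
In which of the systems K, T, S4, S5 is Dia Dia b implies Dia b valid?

S4-tableau for the negation not (Dia Dia b implies Dia b):
1. not (Dia Dia b implies Dia b), 0
2. Dia Dia b, 0
3. not Dia b, 0
4. not b, 0
5. Dia b, 1
6. not b, 1
7. b, 2
8. not b, 2
Accessibility: 0R0, 0R1, 0R2, 1R1, 1R2, 2R2
Branch closes: b and not b both at 2.
Every branch closes (one shown): valid in S4, hence also in S5 (every theorem of S4 is a theorem of S5).
T-tableau for the negation not (Dia Dia b implies Dia b):
1. not (Dia Dia b implies Dia b), 0
2. Dia Dia b, 0
3. not Dia b, 0
4. not b, 0
5. Dia b, 1
6. not b, 1
7. b, 2
Accessibility: 0R0, 0R1, 1R1, 1R2, 2R2
Complete open branch: countermodel on a T-frame, so not valid in T, nor in K (the same frame is also a K-frame).

S4, S5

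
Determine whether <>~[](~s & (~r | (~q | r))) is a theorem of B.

Tableau for the negation ~<>~[](~s & (~r | (~q | r))):
1. ~<>~[](~s & (~r | (~q | r))), w0
2. [](~s & (~r | (~q | r))), w0   [~<>-rule on 1 via w0Rw0]
3. ~s & (~r | (~q | r)), w0   [[]-rule on 2 via w0Rw0]
4. ~s, w0   [&-rule on 3]
5. ~r | (~q | r), w0   [&-rule on 3]
6. ~q | r, w0   [|-rule on 5 (branches; this branch)]
7. r, w0   [|-rule on 6 (branches; this branch)]
Accessibility: w0Rw0
The negation has an open branch (countermodel exists).

No, not valid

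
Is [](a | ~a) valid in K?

Valid in K

Tableau for the negation ~[](a | ~a):
1. ~[](a | ~a), u
2. ~(a | ~a), v
3. ~a, v
4. a, v
Accessibility: uRv
Branch closes: a and ~a both at v.
All branches of the negation close; one closing branch shown above.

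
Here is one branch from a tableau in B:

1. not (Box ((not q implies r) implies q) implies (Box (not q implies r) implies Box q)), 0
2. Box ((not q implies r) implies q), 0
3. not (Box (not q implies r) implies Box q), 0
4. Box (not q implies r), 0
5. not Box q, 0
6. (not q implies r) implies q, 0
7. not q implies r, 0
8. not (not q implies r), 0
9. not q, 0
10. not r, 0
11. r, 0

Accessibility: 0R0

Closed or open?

Both r and not r appear at 0.

Closed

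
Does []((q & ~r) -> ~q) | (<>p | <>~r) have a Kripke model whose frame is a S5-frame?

1. []((q & ~r) -> ~q) | (<>p | <>~r), w0
2. <>p | <>~r, w0
3. <>~r, w0
4. ~r, w1
Accessibility: w0Rw0, w0Rw1, w1Rw0, w1Rw1

Satisfiable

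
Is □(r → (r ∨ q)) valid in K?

Tableau for the negation ¬□(r → (r ∨ q)):
1. ¬□(r → (r ∨ q)), w0
2. ¬(r → (r ∨ q)), w1
3. r, w1
4. ¬(r ∨ q), w1
5. ¬r, w1
6. ¬q, w1
Accessibility: w0Rw1
Branch closes: r and ¬r both at w1.
All branches of the negation close; one closing branch shown above.

Valid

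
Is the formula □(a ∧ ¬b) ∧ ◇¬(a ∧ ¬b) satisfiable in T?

Unsatisfiable

1. □(a ∧ ¬b) ∧ ◇¬(a ∧ ¬b), u
2. □(a ∧ ¬b), u
3. ◇¬(a ∧ ¬b), u
4. a ∧ ¬b, u
5. a, u
6. ¬b, u
7. ¬(a ∧ ¬b), v
8. a ∧ ¬b, v
9. a, v
10. ¬b, v
11. b, v
Accessibility: uRu, uRv, vRv
Branch closes: b and ¬b both at v.
All branches of the tableau close; one closing branch shown above.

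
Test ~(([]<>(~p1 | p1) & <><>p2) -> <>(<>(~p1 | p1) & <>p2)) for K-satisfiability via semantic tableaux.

No, unsatisfiable

1. ~(([]<>(~p1 | p1) & <><>p2) -> <>(<>(~p1 | p1) & <>p2)), u
2. []<>(~p1 | p1) & <><>p2, u
3. ~<>(<>(~p1 | p1) & <>p2), u
4. []<>(~p1 | p1), u
5. <><>p2, u
6. <>p2, v
7. ~(<>(~p1 | p1) & <>p2), v
8. <>(~p1 | p1), v
9. ~<>(~p1 | p1), v
10. p2, w
11. ~(~p1 | p1), w
12. p1, w
13. ~p1, w
Accessibility: uRv, vRw
Branch closes: p1 and ~p1 both at w.
All branches of the tableau close; one closing branch shown above.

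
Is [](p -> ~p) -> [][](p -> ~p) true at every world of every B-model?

Invalid (countermodel exists)

Tableau for the negation ~([](p -> ~p) -> [][](p -> ~p)):
1. ~([](p -> ~p) -> [][](p -> ~p)), u
2. [](p -> ~p), u
3. ~[][](p -> ~p), u
4. p -> ~p, u
5. ~p, u
6. ~[](p -> ~p), v
7. p -> ~p, v
8. ~p, v
9. ~(p -> ~p), w
10. p, w
Accessibility: uRu, uRv, vRu, vRv, vRw, wRv, wRw
The negation has an open branch (countermodel exists).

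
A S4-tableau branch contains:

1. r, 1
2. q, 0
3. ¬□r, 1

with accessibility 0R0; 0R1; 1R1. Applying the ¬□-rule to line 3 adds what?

a fresh world 2 with 1R2, and ¬r at 2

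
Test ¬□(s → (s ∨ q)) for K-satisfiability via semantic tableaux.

No, unsatisfiable

1. ¬□(s → (s ∨ q)), w0
2. ¬(s → (s ∨ q)), w1
3. s, w1
4. ¬(s ∨ q), w1
5. ¬s, w1
6. ¬q, w1
Accessibility: w0Rw1
Branch closes: s and ¬s both at w1.
All branches of the tableau close; one closing branch shown above.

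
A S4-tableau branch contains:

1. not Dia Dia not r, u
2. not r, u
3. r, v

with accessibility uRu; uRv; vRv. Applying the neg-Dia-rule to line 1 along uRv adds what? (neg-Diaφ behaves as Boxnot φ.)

not Dia not r, v

neg-Diaφ behaves as Boxnot φ: propagate the negated body to each accessible world.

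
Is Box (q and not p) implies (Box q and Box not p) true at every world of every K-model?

Tableau for the negation not (Box (q and not p) implies (Box q and Box not p)):
1. not (Box (q and not p) implies (Box q and Box not p)), w0
2. Box (q and not p), w0
3. not (Box q and Box not p), w0
4. not Box not p, w0
5. p, w1
6. q and not p, w1
7. q, w1
8. not p, w1
Accessibility: w0Rw1
Branch closes: p and not p both at w1.
All branches of the negation close; one closing branch shown above.

Yes, valid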